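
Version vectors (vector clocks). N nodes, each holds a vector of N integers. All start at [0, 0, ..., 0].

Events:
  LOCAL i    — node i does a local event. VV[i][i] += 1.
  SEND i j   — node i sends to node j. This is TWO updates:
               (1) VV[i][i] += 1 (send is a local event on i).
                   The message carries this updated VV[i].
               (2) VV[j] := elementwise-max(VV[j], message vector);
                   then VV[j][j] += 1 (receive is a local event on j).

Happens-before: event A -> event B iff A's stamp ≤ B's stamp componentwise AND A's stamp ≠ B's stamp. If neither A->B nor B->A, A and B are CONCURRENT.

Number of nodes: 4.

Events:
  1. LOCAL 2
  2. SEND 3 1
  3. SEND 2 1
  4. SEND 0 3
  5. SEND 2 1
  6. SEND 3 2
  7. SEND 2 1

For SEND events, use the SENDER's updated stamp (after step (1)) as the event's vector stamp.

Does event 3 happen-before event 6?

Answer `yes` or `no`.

Answer: no

Derivation:
Initial: VV[0]=[0, 0, 0, 0]
Initial: VV[1]=[0, 0, 0, 0]
Initial: VV[2]=[0, 0, 0, 0]
Initial: VV[3]=[0, 0, 0, 0]
Event 1: LOCAL 2: VV[2][2]++ -> VV[2]=[0, 0, 1, 0]
Event 2: SEND 3->1: VV[3][3]++ -> VV[3]=[0, 0, 0, 1], msg_vec=[0, 0, 0, 1]; VV[1]=max(VV[1],msg_vec) then VV[1][1]++ -> VV[1]=[0, 1, 0, 1]
Event 3: SEND 2->1: VV[2][2]++ -> VV[2]=[0, 0, 2, 0], msg_vec=[0, 0, 2, 0]; VV[1]=max(VV[1],msg_vec) then VV[1][1]++ -> VV[1]=[0, 2, 2, 1]
Event 4: SEND 0->3: VV[0][0]++ -> VV[0]=[1, 0, 0, 0], msg_vec=[1, 0, 0, 0]; VV[3]=max(VV[3],msg_vec) then VV[3][3]++ -> VV[3]=[1, 0, 0, 2]
Event 5: SEND 2->1: VV[2][2]++ -> VV[2]=[0, 0, 3, 0], msg_vec=[0, 0, 3, 0]; VV[1]=max(VV[1],msg_vec) then VV[1][1]++ -> VV[1]=[0, 3, 3, 1]
Event 6: SEND 3->2: VV[3][3]++ -> VV[3]=[1, 0, 0, 3], msg_vec=[1, 0, 0, 3]; VV[2]=max(VV[2],msg_vec) then VV[2][2]++ -> VV[2]=[1, 0, 4, 3]
Event 7: SEND 2->1: VV[2][2]++ -> VV[2]=[1, 0, 5, 3], msg_vec=[1, 0, 5, 3]; VV[1]=max(VV[1],msg_vec) then VV[1][1]++ -> VV[1]=[1, 4, 5, 3]
Event 3 stamp: [0, 0, 2, 0]
Event 6 stamp: [1, 0, 0, 3]
[0, 0, 2, 0] <= [1, 0, 0, 3]? False. Equal? False. Happens-before: False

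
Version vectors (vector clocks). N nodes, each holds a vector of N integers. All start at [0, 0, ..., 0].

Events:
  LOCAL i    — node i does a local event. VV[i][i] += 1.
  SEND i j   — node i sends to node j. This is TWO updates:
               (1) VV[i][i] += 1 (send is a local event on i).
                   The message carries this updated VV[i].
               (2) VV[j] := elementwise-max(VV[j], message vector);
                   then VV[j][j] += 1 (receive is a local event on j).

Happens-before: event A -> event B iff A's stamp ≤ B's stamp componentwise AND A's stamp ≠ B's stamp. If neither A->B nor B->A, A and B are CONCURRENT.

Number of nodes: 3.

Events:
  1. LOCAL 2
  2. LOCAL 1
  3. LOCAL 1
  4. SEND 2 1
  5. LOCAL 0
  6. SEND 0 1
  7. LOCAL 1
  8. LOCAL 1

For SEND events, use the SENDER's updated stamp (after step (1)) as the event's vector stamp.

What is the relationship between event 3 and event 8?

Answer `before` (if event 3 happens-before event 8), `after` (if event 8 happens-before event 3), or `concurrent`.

Initial: VV[0]=[0, 0, 0]
Initial: VV[1]=[0, 0, 0]
Initial: VV[2]=[0, 0, 0]
Event 1: LOCAL 2: VV[2][2]++ -> VV[2]=[0, 0, 1]
Event 2: LOCAL 1: VV[1][1]++ -> VV[1]=[0, 1, 0]
Event 3: LOCAL 1: VV[1][1]++ -> VV[1]=[0, 2, 0]
Event 4: SEND 2->1: VV[2][2]++ -> VV[2]=[0, 0, 2], msg_vec=[0, 0, 2]; VV[1]=max(VV[1],msg_vec) then VV[1][1]++ -> VV[1]=[0, 3, 2]
Event 5: LOCAL 0: VV[0][0]++ -> VV[0]=[1, 0, 0]
Event 6: SEND 0->1: VV[0][0]++ -> VV[0]=[2, 0, 0], msg_vec=[2, 0, 0]; VV[1]=max(VV[1],msg_vec) then VV[1][1]++ -> VV[1]=[2, 4, 2]
Event 7: LOCAL 1: VV[1][1]++ -> VV[1]=[2, 5, 2]
Event 8: LOCAL 1: VV[1][1]++ -> VV[1]=[2, 6, 2]
Event 3 stamp: [0, 2, 0]
Event 8 stamp: [2, 6, 2]
[0, 2, 0] <= [2, 6, 2]? True
[2, 6, 2] <= [0, 2, 0]? False
Relation: before

Answer: before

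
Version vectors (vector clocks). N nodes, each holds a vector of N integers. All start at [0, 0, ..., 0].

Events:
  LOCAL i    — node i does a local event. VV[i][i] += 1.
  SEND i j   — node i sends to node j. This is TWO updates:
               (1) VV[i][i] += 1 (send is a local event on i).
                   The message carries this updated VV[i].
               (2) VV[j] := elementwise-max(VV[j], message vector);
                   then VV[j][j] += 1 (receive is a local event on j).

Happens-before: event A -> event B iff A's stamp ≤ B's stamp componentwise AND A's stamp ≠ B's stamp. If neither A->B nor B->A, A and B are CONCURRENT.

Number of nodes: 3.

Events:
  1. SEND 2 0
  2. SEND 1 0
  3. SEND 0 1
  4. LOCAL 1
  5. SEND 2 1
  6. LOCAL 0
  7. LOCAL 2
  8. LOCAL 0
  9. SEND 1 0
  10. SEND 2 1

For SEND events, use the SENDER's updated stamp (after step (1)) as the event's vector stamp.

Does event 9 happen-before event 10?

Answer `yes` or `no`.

Answer: no

Derivation:
Initial: VV[0]=[0, 0, 0]
Initial: VV[1]=[0, 0, 0]
Initial: VV[2]=[0, 0, 0]
Event 1: SEND 2->0: VV[2][2]++ -> VV[2]=[0, 0, 1], msg_vec=[0, 0, 1]; VV[0]=max(VV[0],msg_vec) then VV[0][0]++ -> VV[0]=[1, 0, 1]
Event 2: SEND 1->0: VV[1][1]++ -> VV[1]=[0, 1, 0], msg_vec=[0, 1, 0]; VV[0]=max(VV[0],msg_vec) then VV[0][0]++ -> VV[0]=[2, 1, 1]
Event 3: SEND 0->1: VV[0][0]++ -> VV[0]=[3, 1, 1], msg_vec=[3, 1, 1]; VV[1]=max(VV[1],msg_vec) then VV[1][1]++ -> VV[1]=[3, 2, 1]
Event 4: LOCAL 1: VV[1][1]++ -> VV[1]=[3, 3, 1]
Event 5: SEND 2->1: VV[2][2]++ -> VV[2]=[0, 0, 2], msg_vec=[0, 0, 2]; VV[1]=max(VV[1],msg_vec) then VV[1][1]++ -> VV[1]=[3, 4, 2]
Event 6: LOCAL 0: VV[0][0]++ -> VV[0]=[4, 1, 1]
Event 7: LOCAL 2: VV[2][2]++ -> VV[2]=[0, 0, 3]
Event 8: LOCAL 0: VV[0][0]++ -> VV[0]=[5, 1, 1]
Event 9: SEND 1->0: VV[1][1]++ -> VV[1]=[3, 5, 2], msg_vec=[3, 5, 2]; VV[0]=max(VV[0],msg_vec) then VV[0][0]++ -> VV[0]=[6, 5, 2]
Event 10: SEND 2->1: VV[2][2]++ -> VV[2]=[0, 0, 4], msg_vec=[0, 0, 4]; VV[1]=max(VV[1],msg_vec) then VV[1][1]++ -> VV[1]=[3, 6, 4]
Event 9 stamp: [3, 5, 2]
Event 10 stamp: [0, 0, 4]
[3, 5, 2] <= [0, 0, 4]? False. Equal? False. Happens-before: False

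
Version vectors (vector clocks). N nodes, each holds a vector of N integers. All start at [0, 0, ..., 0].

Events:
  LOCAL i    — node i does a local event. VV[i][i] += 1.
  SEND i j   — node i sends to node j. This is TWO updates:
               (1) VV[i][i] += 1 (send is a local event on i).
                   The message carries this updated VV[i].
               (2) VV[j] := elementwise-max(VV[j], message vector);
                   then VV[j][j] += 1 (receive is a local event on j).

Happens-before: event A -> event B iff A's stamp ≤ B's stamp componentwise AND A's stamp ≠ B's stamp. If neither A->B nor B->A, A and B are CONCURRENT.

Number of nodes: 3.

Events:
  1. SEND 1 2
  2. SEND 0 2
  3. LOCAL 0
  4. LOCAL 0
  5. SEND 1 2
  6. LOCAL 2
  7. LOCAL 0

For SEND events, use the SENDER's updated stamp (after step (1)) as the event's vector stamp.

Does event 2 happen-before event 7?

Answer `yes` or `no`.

Initial: VV[0]=[0, 0, 0]
Initial: VV[1]=[0, 0, 0]
Initial: VV[2]=[0, 0, 0]
Event 1: SEND 1->2: VV[1][1]++ -> VV[1]=[0, 1, 0], msg_vec=[0, 1, 0]; VV[2]=max(VV[2],msg_vec) then VV[2][2]++ -> VV[2]=[0, 1, 1]
Event 2: SEND 0->2: VV[0][0]++ -> VV[0]=[1, 0, 0], msg_vec=[1, 0, 0]; VV[2]=max(VV[2],msg_vec) then VV[2][2]++ -> VV[2]=[1, 1, 2]
Event 3: LOCAL 0: VV[0][0]++ -> VV[0]=[2, 0, 0]
Event 4: LOCAL 0: VV[0][0]++ -> VV[0]=[3, 0, 0]
Event 5: SEND 1->2: VV[1][1]++ -> VV[1]=[0, 2, 0], msg_vec=[0, 2, 0]; VV[2]=max(VV[2],msg_vec) then VV[2][2]++ -> VV[2]=[1, 2, 3]
Event 6: LOCAL 2: VV[2][2]++ -> VV[2]=[1, 2, 4]
Event 7: LOCAL 0: VV[0][0]++ -> VV[0]=[4, 0, 0]
Event 2 stamp: [1, 0, 0]
Event 7 stamp: [4, 0, 0]
[1, 0, 0] <= [4, 0, 0]? True. Equal? False. Happens-before: True

Answer: yes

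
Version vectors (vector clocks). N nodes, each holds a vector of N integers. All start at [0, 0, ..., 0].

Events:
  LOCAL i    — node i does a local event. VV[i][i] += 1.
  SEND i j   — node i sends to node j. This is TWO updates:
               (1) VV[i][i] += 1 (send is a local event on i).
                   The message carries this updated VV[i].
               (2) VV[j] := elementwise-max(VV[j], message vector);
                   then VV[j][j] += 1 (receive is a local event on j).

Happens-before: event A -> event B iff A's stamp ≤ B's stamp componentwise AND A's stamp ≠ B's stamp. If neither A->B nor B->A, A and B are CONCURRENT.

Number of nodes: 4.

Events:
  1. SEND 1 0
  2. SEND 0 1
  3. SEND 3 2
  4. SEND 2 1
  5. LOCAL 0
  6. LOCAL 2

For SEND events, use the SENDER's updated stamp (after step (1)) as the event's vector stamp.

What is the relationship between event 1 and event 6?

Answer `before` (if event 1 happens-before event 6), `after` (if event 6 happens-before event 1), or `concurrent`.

Answer: concurrent

Derivation:
Initial: VV[0]=[0, 0, 0, 0]
Initial: VV[1]=[0, 0, 0, 0]
Initial: VV[2]=[0, 0, 0, 0]
Initial: VV[3]=[0, 0, 0, 0]
Event 1: SEND 1->0: VV[1][1]++ -> VV[1]=[0, 1, 0, 0], msg_vec=[0, 1, 0, 0]; VV[0]=max(VV[0],msg_vec) then VV[0][0]++ -> VV[0]=[1, 1, 0, 0]
Event 2: SEND 0->1: VV[0][0]++ -> VV[0]=[2, 1, 0, 0], msg_vec=[2, 1, 0, 0]; VV[1]=max(VV[1],msg_vec) then VV[1][1]++ -> VV[1]=[2, 2, 0, 0]
Event 3: SEND 3->2: VV[3][3]++ -> VV[3]=[0, 0, 0, 1], msg_vec=[0, 0, 0, 1]; VV[2]=max(VV[2],msg_vec) then VV[2][2]++ -> VV[2]=[0, 0, 1, 1]
Event 4: SEND 2->1: VV[2][2]++ -> VV[2]=[0, 0, 2, 1], msg_vec=[0, 0, 2, 1]; VV[1]=max(VV[1],msg_vec) then VV[1][1]++ -> VV[1]=[2, 3, 2, 1]
Event 5: LOCAL 0: VV[0][0]++ -> VV[0]=[3, 1, 0, 0]
Event 6: LOCAL 2: VV[2][2]++ -> VV[2]=[0, 0, 3, 1]
Event 1 stamp: [0, 1, 0, 0]
Event 6 stamp: [0, 0, 3, 1]
[0, 1, 0, 0] <= [0, 0, 3, 1]? False
[0, 0, 3, 1] <= [0, 1, 0, 0]? False
Relation: concurrent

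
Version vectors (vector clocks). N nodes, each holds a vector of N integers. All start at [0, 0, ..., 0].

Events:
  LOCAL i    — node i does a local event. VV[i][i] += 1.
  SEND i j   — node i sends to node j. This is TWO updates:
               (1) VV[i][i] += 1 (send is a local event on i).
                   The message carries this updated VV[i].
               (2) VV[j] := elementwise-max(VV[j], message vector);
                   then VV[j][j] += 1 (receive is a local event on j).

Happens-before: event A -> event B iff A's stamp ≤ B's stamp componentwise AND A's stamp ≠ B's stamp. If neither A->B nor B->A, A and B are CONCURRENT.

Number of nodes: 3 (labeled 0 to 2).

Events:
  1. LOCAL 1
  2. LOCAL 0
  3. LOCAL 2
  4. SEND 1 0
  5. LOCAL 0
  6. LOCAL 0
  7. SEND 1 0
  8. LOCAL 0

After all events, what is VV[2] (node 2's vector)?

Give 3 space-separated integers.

Answer: 0 0 1

Derivation:
Initial: VV[0]=[0, 0, 0]
Initial: VV[1]=[0, 0, 0]
Initial: VV[2]=[0, 0, 0]
Event 1: LOCAL 1: VV[1][1]++ -> VV[1]=[0, 1, 0]
Event 2: LOCAL 0: VV[0][0]++ -> VV[0]=[1, 0, 0]
Event 3: LOCAL 2: VV[2][2]++ -> VV[2]=[0, 0, 1]
Event 4: SEND 1->0: VV[1][1]++ -> VV[1]=[0, 2, 0], msg_vec=[0, 2, 0]; VV[0]=max(VV[0],msg_vec) then VV[0][0]++ -> VV[0]=[2, 2, 0]
Event 5: LOCAL 0: VV[0][0]++ -> VV[0]=[3, 2, 0]
Event 6: LOCAL 0: VV[0][0]++ -> VV[0]=[4, 2, 0]
Event 7: SEND 1->0: VV[1][1]++ -> VV[1]=[0, 3, 0], msg_vec=[0, 3, 0]; VV[0]=max(VV[0],msg_vec) then VV[0][0]++ -> VV[0]=[5, 3, 0]
Event 8: LOCAL 0: VV[0][0]++ -> VV[0]=[6, 3, 0]
Final vectors: VV[0]=[6, 3, 0]; VV[1]=[0, 3, 0]; VV[2]=[0, 0, 1]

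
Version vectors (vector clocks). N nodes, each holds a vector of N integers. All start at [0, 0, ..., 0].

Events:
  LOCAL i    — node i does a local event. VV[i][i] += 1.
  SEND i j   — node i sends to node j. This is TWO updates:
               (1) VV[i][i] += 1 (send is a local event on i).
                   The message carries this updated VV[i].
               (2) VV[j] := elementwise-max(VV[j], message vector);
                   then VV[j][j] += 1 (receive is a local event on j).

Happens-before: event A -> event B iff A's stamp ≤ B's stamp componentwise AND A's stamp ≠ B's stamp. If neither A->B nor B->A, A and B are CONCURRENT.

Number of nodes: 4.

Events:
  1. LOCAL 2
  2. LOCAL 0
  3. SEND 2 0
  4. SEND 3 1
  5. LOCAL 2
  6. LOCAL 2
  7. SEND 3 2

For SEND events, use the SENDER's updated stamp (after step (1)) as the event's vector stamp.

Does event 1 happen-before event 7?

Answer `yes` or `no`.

Answer: no

Derivation:
Initial: VV[0]=[0, 0, 0, 0]
Initial: VV[1]=[0, 0, 0, 0]
Initial: VV[2]=[0, 0, 0, 0]
Initial: VV[3]=[0, 0, 0, 0]
Event 1: LOCAL 2: VV[2][2]++ -> VV[2]=[0, 0, 1, 0]
Event 2: LOCAL 0: VV[0][0]++ -> VV[0]=[1, 0, 0, 0]
Event 3: SEND 2->0: VV[2][2]++ -> VV[2]=[0, 0, 2, 0], msg_vec=[0, 0, 2, 0]; VV[0]=max(VV[0],msg_vec) then VV[0][0]++ -> VV[0]=[2, 0, 2, 0]
Event 4: SEND 3->1: VV[3][3]++ -> VV[3]=[0, 0, 0, 1], msg_vec=[0, 0, 0, 1]; VV[1]=max(VV[1],msg_vec) then VV[1][1]++ -> VV[1]=[0, 1, 0, 1]
Event 5: LOCAL 2: VV[2][2]++ -> VV[2]=[0, 0, 3, 0]
Event 6: LOCAL 2: VV[2][2]++ -> VV[2]=[0, 0, 4, 0]
Event 7: SEND 3->2: VV[3][3]++ -> VV[3]=[0, 0, 0, 2], msg_vec=[0, 0, 0, 2]; VV[2]=max(VV[2],msg_vec) then VV[2][2]++ -> VV[2]=[0, 0, 5, 2]
Event 1 stamp: [0, 0, 1, 0]
Event 7 stamp: [0, 0, 0, 2]
[0, 0, 1, 0] <= [0, 0, 0, 2]? False. Equal? False. Happens-before: False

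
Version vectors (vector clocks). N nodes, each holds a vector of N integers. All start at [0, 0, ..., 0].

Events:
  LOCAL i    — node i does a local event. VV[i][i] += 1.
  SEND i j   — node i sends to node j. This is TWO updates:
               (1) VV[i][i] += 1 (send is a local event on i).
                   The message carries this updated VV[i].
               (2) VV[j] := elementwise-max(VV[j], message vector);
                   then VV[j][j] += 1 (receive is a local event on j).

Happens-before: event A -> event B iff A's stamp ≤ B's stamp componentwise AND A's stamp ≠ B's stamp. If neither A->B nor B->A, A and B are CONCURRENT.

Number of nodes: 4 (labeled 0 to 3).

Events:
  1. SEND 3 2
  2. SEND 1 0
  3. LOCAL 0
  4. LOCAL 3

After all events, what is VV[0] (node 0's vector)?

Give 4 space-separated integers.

Answer: 2 1 0 0

Derivation:
Initial: VV[0]=[0, 0, 0, 0]
Initial: VV[1]=[0, 0, 0, 0]
Initial: VV[2]=[0, 0, 0, 0]
Initial: VV[3]=[0, 0, 0, 0]
Event 1: SEND 3->2: VV[3][3]++ -> VV[3]=[0, 0, 0, 1], msg_vec=[0, 0, 0, 1]; VV[2]=max(VV[2],msg_vec) then VV[2][2]++ -> VV[2]=[0, 0, 1, 1]
Event 2: SEND 1->0: VV[1][1]++ -> VV[1]=[0, 1, 0, 0], msg_vec=[0, 1, 0, 0]; VV[0]=max(VV[0],msg_vec) then VV[0][0]++ -> VV[0]=[1, 1, 0, 0]
Event 3: LOCAL 0: VV[0][0]++ -> VV[0]=[2, 1, 0, 0]
Event 4: LOCAL 3: VV[3][3]++ -> VV[3]=[0, 0, 0, 2]
Final vectors: VV[0]=[2, 1, 0, 0]; VV[1]=[0, 1, 0, 0]; VV[2]=[0, 0, 1, 1]; VV[3]=[0, 0, 0, 2]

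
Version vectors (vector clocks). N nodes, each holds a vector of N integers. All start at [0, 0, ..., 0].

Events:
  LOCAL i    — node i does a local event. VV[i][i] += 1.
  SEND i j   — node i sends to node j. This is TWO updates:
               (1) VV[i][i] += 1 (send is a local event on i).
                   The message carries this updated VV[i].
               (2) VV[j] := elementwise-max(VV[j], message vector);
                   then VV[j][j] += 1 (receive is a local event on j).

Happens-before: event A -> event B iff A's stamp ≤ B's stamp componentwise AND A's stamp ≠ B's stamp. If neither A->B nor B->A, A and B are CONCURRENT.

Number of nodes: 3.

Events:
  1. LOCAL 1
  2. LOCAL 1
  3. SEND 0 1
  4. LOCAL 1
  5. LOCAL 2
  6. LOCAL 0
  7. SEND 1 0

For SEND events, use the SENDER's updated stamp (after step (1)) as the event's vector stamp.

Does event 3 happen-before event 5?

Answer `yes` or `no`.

Answer: no

Derivation:
Initial: VV[0]=[0, 0, 0]
Initial: VV[1]=[0, 0, 0]
Initial: VV[2]=[0, 0, 0]
Event 1: LOCAL 1: VV[1][1]++ -> VV[1]=[0, 1, 0]
Event 2: LOCAL 1: VV[1][1]++ -> VV[1]=[0, 2, 0]
Event 3: SEND 0->1: VV[0][0]++ -> VV[0]=[1, 0, 0], msg_vec=[1, 0, 0]; VV[1]=max(VV[1],msg_vec) then VV[1][1]++ -> VV[1]=[1, 3, 0]
Event 4: LOCAL 1: VV[1][1]++ -> VV[1]=[1, 4, 0]
Event 5: LOCAL 2: VV[2][2]++ -> VV[2]=[0, 0, 1]
Event 6: LOCAL 0: VV[0][0]++ -> VV[0]=[2, 0, 0]
Event 7: SEND 1->0: VV[1][1]++ -> VV[1]=[1, 5, 0], msg_vec=[1, 5, 0]; VV[0]=max(VV[0],msg_vec) then VV[0][0]++ -> VV[0]=[3, 5, 0]
Event 3 stamp: [1, 0, 0]
Event 5 stamp: [0, 0, 1]
[1, 0, 0] <= [0, 0, 1]? False. Equal? False. Happens-before: False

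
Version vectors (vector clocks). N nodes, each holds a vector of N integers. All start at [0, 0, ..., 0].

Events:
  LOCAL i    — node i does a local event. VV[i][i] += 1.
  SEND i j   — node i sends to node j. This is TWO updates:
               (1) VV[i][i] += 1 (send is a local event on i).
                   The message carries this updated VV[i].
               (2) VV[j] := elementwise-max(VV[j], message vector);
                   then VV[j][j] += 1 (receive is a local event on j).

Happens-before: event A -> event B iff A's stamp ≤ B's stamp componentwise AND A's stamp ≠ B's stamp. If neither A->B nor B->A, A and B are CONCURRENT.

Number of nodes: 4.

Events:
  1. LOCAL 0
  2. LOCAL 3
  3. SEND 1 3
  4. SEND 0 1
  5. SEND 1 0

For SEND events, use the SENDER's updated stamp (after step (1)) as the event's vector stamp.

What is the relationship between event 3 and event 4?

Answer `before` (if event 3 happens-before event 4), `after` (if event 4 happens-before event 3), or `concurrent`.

Initial: VV[0]=[0, 0, 0, 0]
Initial: VV[1]=[0, 0, 0, 0]
Initial: VV[2]=[0, 0, 0, 0]
Initial: VV[3]=[0, 0, 0, 0]
Event 1: LOCAL 0: VV[0][0]++ -> VV[0]=[1, 0, 0, 0]
Event 2: LOCAL 3: VV[3][3]++ -> VV[3]=[0, 0, 0, 1]
Event 3: SEND 1->3: VV[1][1]++ -> VV[1]=[0, 1, 0, 0], msg_vec=[0, 1, 0, 0]; VV[3]=max(VV[3],msg_vec) then VV[3][3]++ -> VV[3]=[0, 1, 0, 2]
Event 4: SEND 0->1: VV[0][0]++ -> VV[0]=[2, 0, 0, 0], msg_vec=[2, 0, 0, 0]; VV[1]=max(VV[1],msg_vec) then VV[1][1]++ -> VV[1]=[2, 2, 0, 0]
Event 5: SEND 1->0: VV[1][1]++ -> VV[1]=[2, 3, 0, 0], msg_vec=[2, 3, 0, 0]; VV[0]=max(VV[0],msg_vec) then VV[0][0]++ -> VV[0]=[3, 3, 0, 0]
Event 3 stamp: [0, 1, 0, 0]
Event 4 stamp: [2, 0, 0, 0]
[0, 1, 0, 0] <= [2, 0, 0, 0]? False
[2, 0, 0, 0] <= [0, 1, 0, 0]? False
Relation: concurrent

Answer: concurrent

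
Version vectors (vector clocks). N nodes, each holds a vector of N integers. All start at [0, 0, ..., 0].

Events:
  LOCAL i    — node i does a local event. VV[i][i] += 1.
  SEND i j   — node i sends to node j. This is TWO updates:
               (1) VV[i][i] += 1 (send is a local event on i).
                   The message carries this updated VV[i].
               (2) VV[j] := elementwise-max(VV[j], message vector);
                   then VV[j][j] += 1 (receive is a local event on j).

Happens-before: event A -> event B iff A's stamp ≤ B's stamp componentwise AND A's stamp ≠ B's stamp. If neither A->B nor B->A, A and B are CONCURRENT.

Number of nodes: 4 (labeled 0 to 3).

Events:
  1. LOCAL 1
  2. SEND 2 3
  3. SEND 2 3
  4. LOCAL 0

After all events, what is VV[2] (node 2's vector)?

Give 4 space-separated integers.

Answer: 0 0 2 0

Derivation:
Initial: VV[0]=[0, 0, 0, 0]
Initial: VV[1]=[0, 0, 0, 0]
Initial: VV[2]=[0, 0, 0, 0]
Initial: VV[3]=[0, 0, 0, 0]
Event 1: LOCAL 1: VV[1][1]++ -> VV[1]=[0, 1, 0, 0]
Event 2: SEND 2->3: VV[2][2]++ -> VV[2]=[0, 0, 1, 0], msg_vec=[0, 0, 1, 0]; VV[3]=max(VV[3],msg_vec) then VV[3][3]++ -> VV[3]=[0, 0, 1, 1]
Event 3: SEND 2->3: VV[2][2]++ -> VV[2]=[0, 0, 2, 0], msg_vec=[0, 0, 2, 0]; VV[3]=max(VV[3],msg_vec) then VV[3][3]++ -> VV[3]=[0, 0, 2, 2]
Event 4: LOCAL 0: VV[0][0]++ -> VV[0]=[1, 0, 0, 0]
Final vectors: VV[0]=[1, 0, 0, 0]; VV[1]=[0, 1, 0, 0]; VV[2]=[0, 0, 2, 0]; VV[3]=[0, 0, 2, 2]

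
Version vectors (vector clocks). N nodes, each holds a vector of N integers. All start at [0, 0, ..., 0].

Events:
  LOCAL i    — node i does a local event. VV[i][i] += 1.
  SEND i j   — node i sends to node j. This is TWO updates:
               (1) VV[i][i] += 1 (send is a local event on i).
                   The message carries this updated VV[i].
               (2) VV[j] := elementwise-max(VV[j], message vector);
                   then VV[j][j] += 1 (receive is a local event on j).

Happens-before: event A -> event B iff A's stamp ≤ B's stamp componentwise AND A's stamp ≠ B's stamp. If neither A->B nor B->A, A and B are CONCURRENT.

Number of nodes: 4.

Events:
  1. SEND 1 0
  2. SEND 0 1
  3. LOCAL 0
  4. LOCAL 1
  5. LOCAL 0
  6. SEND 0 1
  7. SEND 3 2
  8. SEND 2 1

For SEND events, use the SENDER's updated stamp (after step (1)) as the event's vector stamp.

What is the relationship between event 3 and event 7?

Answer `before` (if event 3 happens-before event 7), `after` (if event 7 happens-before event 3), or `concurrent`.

Answer: concurrent

Derivation:
Initial: VV[0]=[0, 0, 0, 0]
Initial: VV[1]=[0, 0, 0, 0]
Initial: VV[2]=[0, 0, 0, 0]
Initial: VV[3]=[0, 0, 0, 0]
Event 1: SEND 1->0: VV[1][1]++ -> VV[1]=[0, 1, 0, 0], msg_vec=[0, 1, 0, 0]; VV[0]=max(VV[0],msg_vec) then VV[0][0]++ -> VV[0]=[1, 1, 0, 0]
Event 2: SEND 0->1: VV[0][0]++ -> VV[0]=[2, 1, 0, 0], msg_vec=[2, 1, 0, 0]; VV[1]=max(VV[1],msg_vec) then VV[1][1]++ -> VV[1]=[2, 2, 0, 0]
Event 3: LOCAL 0: VV[0][0]++ -> VV[0]=[3, 1, 0, 0]
Event 4: LOCAL 1: VV[1][1]++ -> VV[1]=[2, 3, 0, 0]
Event 5: LOCAL 0: VV[0][0]++ -> VV[0]=[4, 1, 0, 0]
Event 6: SEND 0->1: VV[0][0]++ -> VV[0]=[5, 1, 0, 0], msg_vec=[5, 1, 0, 0]; VV[1]=max(VV[1],msg_vec) then VV[1][1]++ -> VV[1]=[5, 4, 0, 0]
Event 7: SEND 3->2: VV[3][3]++ -> VV[3]=[0, 0, 0, 1], msg_vec=[0, 0, 0, 1]; VV[2]=max(VV[2],msg_vec) then VV[2][2]++ -> VV[2]=[0, 0, 1, 1]
Event 8: SEND 2->1: VV[2][2]++ -> VV[2]=[0, 0, 2, 1], msg_vec=[0, 0, 2, 1]; VV[1]=max(VV[1],msg_vec) then VV[1][1]++ -> VV[1]=[5, 5, 2, 1]
Event 3 stamp: [3, 1, 0, 0]
Event 7 stamp: [0, 0, 0, 1]
[3, 1, 0, 0] <= [0, 0, 0, 1]? False
[0, 0, 0, 1] <= [3, 1, 0, 0]? False
Relation: concurrent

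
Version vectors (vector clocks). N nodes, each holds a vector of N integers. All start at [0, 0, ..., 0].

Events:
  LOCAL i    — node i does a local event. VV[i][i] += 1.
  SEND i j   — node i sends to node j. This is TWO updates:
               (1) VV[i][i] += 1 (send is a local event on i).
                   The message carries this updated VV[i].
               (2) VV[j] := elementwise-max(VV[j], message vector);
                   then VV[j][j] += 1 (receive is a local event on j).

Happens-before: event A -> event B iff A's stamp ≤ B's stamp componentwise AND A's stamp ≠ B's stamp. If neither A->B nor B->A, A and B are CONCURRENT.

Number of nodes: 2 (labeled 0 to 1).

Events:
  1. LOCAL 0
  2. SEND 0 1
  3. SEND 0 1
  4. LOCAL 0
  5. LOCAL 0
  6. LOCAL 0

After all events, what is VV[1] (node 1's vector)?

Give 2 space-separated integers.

Answer: 3 2

Derivation:
Initial: VV[0]=[0, 0]
Initial: VV[1]=[0, 0]
Event 1: LOCAL 0: VV[0][0]++ -> VV[0]=[1, 0]
Event 2: SEND 0->1: VV[0][0]++ -> VV[0]=[2, 0], msg_vec=[2, 0]; VV[1]=max(VV[1],msg_vec) then VV[1][1]++ -> VV[1]=[2, 1]
Event 3: SEND 0->1: VV[0][0]++ -> VV[0]=[3, 0], msg_vec=[3, 0]; VV[1]=max(VV[1],msg_vec) then VV[1][1]++ -> VV[1]=[3, 2]
Event 4: LOCAL 0: VV[0][0]++ -> VV[0]=[4, 0]
Event 5: LOCAL 0: VV[0][0]++ -> VV[0]=[5, 0]
Event 6: LOCAL 0: VV[0][0]++ -> VV[0]=[6, 0]
Final vectors: VV[0]=[6, 0]; VV[1]=[3, 2]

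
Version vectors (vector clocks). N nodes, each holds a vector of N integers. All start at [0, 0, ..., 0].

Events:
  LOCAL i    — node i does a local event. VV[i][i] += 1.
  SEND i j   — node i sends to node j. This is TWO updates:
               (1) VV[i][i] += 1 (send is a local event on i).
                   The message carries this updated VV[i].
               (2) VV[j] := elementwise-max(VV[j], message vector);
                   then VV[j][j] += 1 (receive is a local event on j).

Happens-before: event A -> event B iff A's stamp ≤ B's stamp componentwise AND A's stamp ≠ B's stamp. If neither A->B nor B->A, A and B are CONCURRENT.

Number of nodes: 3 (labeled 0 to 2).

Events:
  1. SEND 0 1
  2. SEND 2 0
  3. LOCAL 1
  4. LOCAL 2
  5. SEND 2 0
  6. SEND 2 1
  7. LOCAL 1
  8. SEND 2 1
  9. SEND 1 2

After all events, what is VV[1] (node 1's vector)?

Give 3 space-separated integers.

Answer: 1 6 5

Derivation:
Initial: VV[0]=[0, 0, 0]
Initial: VV[1]=[0, 0, 0]
Initial: VV[2]=[0, 0, 0]
Event 1: SEND 0->1: VV[0][0]++ -> VV[0]=[1, 0, 0], msg_vec=[1, 0, 0]; VV[1]=max(VV[1],msg_vec) then VV[1][1]++ -> VV[1]=[1, 1, 0]
Event 2: SEND 2->0: VV[2][2]++ -> VV[2]=[0, 0, 1], msg_vec=[0, 0, 1]; VV[0]=max(VV[0],msg_vec) then VV[0][0]++ -> VV[0]=[2, 0, 1]
Event 3: LOCAL 1: VV[1][1]++ -> VV[1]=[1, 2, 0]
Event 4: LOCAL 2: VV[2][2]++ -> VV[2]=[0, 0, 2]
Event 5: SEND 2->0: VV[2][2]++ -> VV[2]=[0, 0, 3], msg_vec=[0, 0, 3]; VV[0]=max(VV[0],msg_vec) then VV[0][0]++ -> VV[0]=[3, 0, 3]
Event 6: SEND 2->1: VV[2][2]++ -> VV[2]=[0, 0, 4], msg_vec=[0, 0, 4]; VV[1]=max(VV[1],msg_vec) then VV[1][1]++ -> VV[1]=[1, 3, 4]
Event 7: LOCAL 1: VV[1][1]++ -> VV[1]=[1, 4, 4]
Event 8: SEND 2->1: VV[2][2]++ -> VV[2]=[0, 0, 5], msg_vec=[0, 0, 5]; VV[1]=max(VV[1],msg_vec) then VV[1][1]++ -> VV[1]=[1, 5, 5]
Event 9: SEND 1->2: VV[1][1]++ -> VV[1]=[1, 6, 5], msg_vec=[1, 6, 5]; VV[2]=max(VV[2],msg_vec) then VV[2][2]++ -> VV[2]=[1, 6, 6]
Final vectors: VV[0]=[3, 0, 3]; VV[1]=[1, 6, 5]; VV[2]=[1, 6, 6]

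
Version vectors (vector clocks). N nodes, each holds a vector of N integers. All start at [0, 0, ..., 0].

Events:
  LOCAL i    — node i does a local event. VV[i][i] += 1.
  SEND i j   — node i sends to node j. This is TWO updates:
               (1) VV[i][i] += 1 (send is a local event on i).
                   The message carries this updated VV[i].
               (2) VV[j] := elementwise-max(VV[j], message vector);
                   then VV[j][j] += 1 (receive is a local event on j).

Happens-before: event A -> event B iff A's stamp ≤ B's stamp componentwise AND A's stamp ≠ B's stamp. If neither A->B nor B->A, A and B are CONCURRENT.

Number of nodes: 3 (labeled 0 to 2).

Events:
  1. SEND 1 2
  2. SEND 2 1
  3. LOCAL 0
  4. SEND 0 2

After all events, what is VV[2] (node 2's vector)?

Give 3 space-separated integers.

Initial: VV[0]=[0, 0, 0]
Initial: VV[1]=[0, 0, 0]
Initial: VV[2]=[0, 0, 0]
Event 1: SEND 1->2: VV[1][1]++ -> VV[1]=[0, 1, 0], msg_vec=[0, 1, 0]; VV[2]=max(VV[2],msg_vec) then VV[2][2]++ -> VV[2]=[0, 1, 1]
Event 2: SEND 2->1: VV[2][2]++ -> VV[2]=[0, 1, 2], msg_vec=[0, 1, 2]; VV[1]=max(VV[1],msg_vec) then VV[1][1]++ -> VV[1]=[0, 2, 2]
Event 3: LOCAL 0: VV[0][0]++ -> VV[0]=[1, 0, 0]
Event 4: SEND 0->2: VV[0][0]++ -> VV[0]=[2, 0, 0], msg_vec=[2, 0, 0]; VV[2]=max(VV[2],msg_vec) then VV[2][2]++ -> VV[2]=[2, 1, 3]
Final vectors: VV[0]=[2, 0, 0]; VV[1]=[0, 2, 2]; VV[2]=[2, 1, 3]

Answer: 2 1 3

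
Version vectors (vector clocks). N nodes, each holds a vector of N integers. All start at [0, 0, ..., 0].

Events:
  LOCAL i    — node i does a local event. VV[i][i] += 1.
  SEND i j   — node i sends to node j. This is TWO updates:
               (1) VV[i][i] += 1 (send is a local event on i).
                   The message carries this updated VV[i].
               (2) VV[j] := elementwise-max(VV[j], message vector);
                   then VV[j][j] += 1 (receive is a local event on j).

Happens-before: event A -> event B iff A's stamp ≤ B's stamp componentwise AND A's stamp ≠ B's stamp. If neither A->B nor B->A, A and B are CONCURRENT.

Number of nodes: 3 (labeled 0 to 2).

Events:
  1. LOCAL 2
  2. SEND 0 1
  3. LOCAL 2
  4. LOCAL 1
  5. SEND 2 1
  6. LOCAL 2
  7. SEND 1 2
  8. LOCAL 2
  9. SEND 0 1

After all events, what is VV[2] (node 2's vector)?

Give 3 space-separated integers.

Answer: 1 4 6

Derivation:
Initial: VV[0]=[0, 0, 0]
Initial: VV[1]=[0, 0, 0]
Initial: VV[2]=[0, 0, 0]
Event 1: LOCAL 2: VV[2][2]++ -> VV[2]=[0, 0, 1]
Event 2: SEND 0->1: VV[0][0]++ -> VV[0]=[1, 0, 0], msg_vec=[1, 0, 0]; VV[1]=max(VV[1],msg_vec) then VV[1][1]++ -> VV[1]=[1, 1, 0]
Event 3: LOCAL 2: VV[2][2]++ -> VV[2]=[0, 0, 2]
Event 4: LOCAL 1: VV[1][1]++ -> VV[1]=[1, 2, 0]
Event 5: SEND 2->1: VV[2][2]++ -> VV[2]=[0, 0, 3], msg_vec=[0, 0, 3]; VV[1]=max(VV[1],msg_vec) then VV[1][1]++ -> VV[1]=[1, 3, 3]
Event 6: LOCAL 2: VV[2][2]++ -> VV[2]=[0, 0, 4]
Event 7: SEND 1->2: VV[1][1]++ -> VV[1]=[1, 4, 3], msg_vec=[1, 4, 3]; VV[2]=max(VV[2],msg_vec) then VV[2][2]++ -> VV[2]=[1, 4, 5]
Event 8: LOCAL 2: VV[2][2]++ -> VV[2]=[1, 4, 6]
Event 9: SEND 0->1: VV[0][0]++ -> VV[0]=[2, 0, 0], msg_vec=[2, 0, 0]; VV[1]=max(VV[1],msg_vec) then VV[1][1]++ -> VV[1]=[2, 5, 3]
Final vectors: VV[0]=[2, 0, 0]; VV[1]=[2, 5, 3]; VV[2]=[1, 4, 6]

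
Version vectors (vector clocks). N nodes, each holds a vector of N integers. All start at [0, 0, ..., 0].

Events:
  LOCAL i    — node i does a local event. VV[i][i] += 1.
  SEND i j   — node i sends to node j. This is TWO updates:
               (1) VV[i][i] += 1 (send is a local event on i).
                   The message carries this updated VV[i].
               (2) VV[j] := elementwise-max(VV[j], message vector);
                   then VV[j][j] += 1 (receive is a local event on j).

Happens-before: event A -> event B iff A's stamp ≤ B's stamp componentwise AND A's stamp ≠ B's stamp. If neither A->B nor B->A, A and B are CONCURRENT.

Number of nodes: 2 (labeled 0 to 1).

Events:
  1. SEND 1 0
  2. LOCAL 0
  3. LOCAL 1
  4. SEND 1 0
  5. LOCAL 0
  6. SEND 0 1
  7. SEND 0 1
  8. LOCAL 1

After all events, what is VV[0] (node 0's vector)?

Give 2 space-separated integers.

Answer: 6 3

Derivation:
Initial: VV[0]=[0, 0]
Initial: VV[1]=[0, 0]
Event 1: SEND 1->0: VV[1][1]++ -> VV[1]=[0, 1], msg_vec=[0, 1]; VV[0]=max(VV[0],msg_vec) then VV[0][0]++ -> VV[0]=[1, 1]
Event 2: LOCAL 0: VV[0][0]++ -> VV[0]=[2, 1]
Event 3: LOCAL 1: VV[1][1]++ -> VV[1]=[0, 2]
Event 4: SEND 1->0: VV[1][1]++ -> VV[1]=[0, 3], msg_vec=[0, 3]; VV[0]=max(VV[0],msg_vec) then VV[0][0]++ -> VV[0]=[3, 3]
Event 5: LOCAL 0: VV[0][0]++ -> VV[0]=[4, 3]
Event 6: SEND 0->1: VV[0][0]++ -> VV[0]=[5, 3], msg_vec=[5, 3]; VV[1]=max(VV[1],msg_vec) then VV[1][1]++ -> VV[1]=[5, 4]
Event 7: SEND 0->1: VV[0][0]++ -> VV[0]=[6, 3], msg_vec=[6, 3]; VV[1]=max(VV[1],msg_vec) then VV[1][1]++ -> VV[1]=[6, 5]
Event 8: LOCAL 1: VV[1][1]++ -> VV[1]=[6, 6]
Final vectors: VV[0]=[6, 3]; VV[1]=[6, 6]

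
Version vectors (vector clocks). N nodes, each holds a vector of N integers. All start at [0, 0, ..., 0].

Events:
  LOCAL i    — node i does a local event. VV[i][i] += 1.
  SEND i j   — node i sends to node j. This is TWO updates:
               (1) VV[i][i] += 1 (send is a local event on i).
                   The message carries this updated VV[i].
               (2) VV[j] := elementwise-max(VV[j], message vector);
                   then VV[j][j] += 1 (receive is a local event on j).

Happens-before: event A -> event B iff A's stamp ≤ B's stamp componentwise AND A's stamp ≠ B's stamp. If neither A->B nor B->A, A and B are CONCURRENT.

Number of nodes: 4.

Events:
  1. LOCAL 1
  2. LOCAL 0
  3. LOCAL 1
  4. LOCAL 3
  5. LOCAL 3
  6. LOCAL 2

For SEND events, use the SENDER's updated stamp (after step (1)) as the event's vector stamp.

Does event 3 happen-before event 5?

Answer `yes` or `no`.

Answer: no

Derivation:
Initial: VV[0]=[0, 0, 0, 0]
Initial: VV[1]=[0, 0, 0, 0]
Initial: VV[2]=[0, 0, 0, 0]
Initial: VV[3]=[0, 0, 0, 0]
Event 1: LOCAL 1: VV[1][1]++ -> VV[1]=[0, 1, 0, 0]
Event 2: LOCAL 0: VV[0][0]++ -> VV[0]=[1, 0, 0, 0]
Event 3: LOCAL 1: VV[1][1]++ -> VV[1]=[0, 2, 0, 0]
Event 4: LOCAL 3: VV[3][3]++ -> VV[3]=[0, 0, 0, 1]
Event 5: LOCAL 3: VV[3][3]++ -> VV[3]=[0, 0, 0, 2]
Event 6: LOCAL 2: VV[2][2]++ -> VV[2]=[0, 0, 1, 0]
Event 3 stamp: [0, 2, 0, 0]
Event 5 stamp: [0, 0, 0, 2]
[0, 2, 0, 0] <= [0, 0, 0, 2]? False. Equal? False. Happens-before: False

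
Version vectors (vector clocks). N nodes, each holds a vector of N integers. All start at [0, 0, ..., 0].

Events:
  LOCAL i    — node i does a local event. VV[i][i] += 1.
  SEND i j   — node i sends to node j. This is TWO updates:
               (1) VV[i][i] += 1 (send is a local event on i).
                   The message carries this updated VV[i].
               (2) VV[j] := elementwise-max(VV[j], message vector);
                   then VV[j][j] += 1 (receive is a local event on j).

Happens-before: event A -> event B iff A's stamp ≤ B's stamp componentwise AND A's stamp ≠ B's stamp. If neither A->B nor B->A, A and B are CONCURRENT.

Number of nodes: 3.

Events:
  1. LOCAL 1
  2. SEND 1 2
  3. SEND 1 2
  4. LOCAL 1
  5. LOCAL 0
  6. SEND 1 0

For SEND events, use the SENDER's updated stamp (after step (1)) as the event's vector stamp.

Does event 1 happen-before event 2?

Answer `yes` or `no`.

Answer: yes

Derivation:
Initial: VV[0]=[0, 0, 0]
Initial: VV[1]=[0, 0, 0]
Initial: VV[2]=[0, 0, 0]
Event 1: LOCAL 1: VV[1][1]++ -> VV[1]=[0, 1, 0]
Event 2: SEND 1->2: VV[1][1]++ -> VV[1]=[0, 2, 0], msg_vec=[0, 2, 0]; VV[2]=max(VV[2],msg_vec) then VV[2][2]++ -> VV[2]=[0, 2, 1]
Event 3: SEND 1->2: VV[1][1]++ -> VV[1]=[0, 3, 0], msg_vec=[0, 3, 0]; VV[2]=max(VV[2],msg_vec) then VV[2][2]++ -> VV[2]=[0, 3, 2]
Event 4: LOCAL 1: VV[1][1]++ -> VV[1]=[0, 4, 0]
Event 5: LOCAL 0: VV[0][0]++ -> VV[0]=[1, 0, 0]
Event 6: SEND 1->0: VV[1][1]++ -> VV[1]=[0, 5, 0], msg_vec=[0, 5, 0]; VV[0]=max(VV[0],msg_vec) then VV[0][0]++ -> VV[0]=[2, 5, 0]
Event 1 stamp: [0, 1, 0]
Event 2 stamp: [0, 2, 0]
[0, 1, 0] <= [0, 2, 0]? True. Equal? False. Happens-before: True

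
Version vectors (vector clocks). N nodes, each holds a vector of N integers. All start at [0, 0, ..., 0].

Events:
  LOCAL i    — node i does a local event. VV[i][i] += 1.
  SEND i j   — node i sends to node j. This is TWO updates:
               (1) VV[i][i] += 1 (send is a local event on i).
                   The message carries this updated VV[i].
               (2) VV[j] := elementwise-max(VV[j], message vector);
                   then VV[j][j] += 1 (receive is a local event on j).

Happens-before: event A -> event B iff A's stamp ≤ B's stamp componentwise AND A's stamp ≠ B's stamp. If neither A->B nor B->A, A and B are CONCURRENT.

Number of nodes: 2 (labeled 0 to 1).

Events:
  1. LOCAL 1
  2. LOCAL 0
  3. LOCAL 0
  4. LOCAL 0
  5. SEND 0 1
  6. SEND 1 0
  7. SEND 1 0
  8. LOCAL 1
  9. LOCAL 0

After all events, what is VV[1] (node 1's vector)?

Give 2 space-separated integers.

Answer: 4 5

Derivation:
Initial: VV[0]=[0, 0]
Initial: VV[1]=[0, 0]
Event 1: LOCAL 1: VV[1][1]++ -> VV[1]=[0, 1]
Event 2: LOCAL 0: VV[0][0]++ -> VV[0]=[1, 0]
Event 3: LOCAL 0: VV[0][0]++ -> VV[0]=[2, 0]
Event 4: LOCAL 0: VV[0][0]++ -> VV[0]=[3, 0]
Event 5: SEND 0->1: VV[0][0]++ -> VV[0]=[4, 0], msg_vec=[4, 0]; VV[1]=max(VV[1],msg_vec) then VV[1][1]++ -> VV[1]=[4, 2]
Event 6: SEND 1->0: VV[1][1]++ -> VV[1]=[4, 3], msg_vec=[4, 3]; VV[0]=max(VV[0],msg_vec) then VV[0][0]++ -> VV[0]=[5, 3]
Event 7: SEND 1->0: VV[1][1]++ -> VV[1]=[4, 4], msg_vec=[4, 4]; VV[0]=max(VV[0],msg_vec) then VV[0][0]++ -> VV[0]=[6, 4]
Event 8: LOCAL 1: VV[1][1]++ -> VV[1]=[4, 5]
Event 9: LOCAL 0: VV[0][0]++ -> VV[0]=[7, 4]
Final vectors: VV[0]=[7, 4]; VV[1]=[4, 5]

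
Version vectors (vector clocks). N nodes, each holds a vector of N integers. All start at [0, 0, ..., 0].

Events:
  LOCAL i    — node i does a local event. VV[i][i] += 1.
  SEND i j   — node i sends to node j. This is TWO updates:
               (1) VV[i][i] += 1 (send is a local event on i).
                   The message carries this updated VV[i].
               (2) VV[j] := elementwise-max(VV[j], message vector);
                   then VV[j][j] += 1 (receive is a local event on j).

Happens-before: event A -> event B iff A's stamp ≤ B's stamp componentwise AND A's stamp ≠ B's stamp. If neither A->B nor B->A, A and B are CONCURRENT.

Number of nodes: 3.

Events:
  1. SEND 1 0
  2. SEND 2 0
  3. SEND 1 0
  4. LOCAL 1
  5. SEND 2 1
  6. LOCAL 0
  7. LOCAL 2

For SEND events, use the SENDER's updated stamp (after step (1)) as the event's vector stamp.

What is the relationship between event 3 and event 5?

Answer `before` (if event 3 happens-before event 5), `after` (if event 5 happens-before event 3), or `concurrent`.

Initial: VV[0]=[0, 0, 0]
Initial: VV[1]=[0, 0, 0]
Initial: VV[2]=[0, 0, 0]
Event 1: SEND 1->0: VV[1][1]++ -> VV[1]=[0, 1, 0], msg_vec=[0, 1, 0]; VV[0]=max(VV[0],msg_vec) then VV[0][0]++ -> VV[0]=[1, 1, 0]
Event 2: SEND 2->0: VV[2][2]++ -> VV[2]=[0, 0, 1], msg_vec=[0, 0, 1]; VV[0]=max(VV[0],msg_vec) then VV[0][0]++ -> VV[0]=[2, 1, 1]
Event 3: SEND 1->0: VV[1][1]++ -> VV[1]=[0, 2, 0], msg_vec=[0, 2, 0]; VV[0]=max(VV[0],msg_vec) then VV[0][0]++ -> VV[0]=[3, 2, 1]
Event 4: LOCAL 1: VV[1][1]++ -> VV[1]=[0, 3, 0]
Event 5: SEND 2->1: VV[2][2]++ -> VV[2]=[0, 0, 2], msg_vec=[0, 0, 2]; VV[1]=max(VV[1],msg_vec) then VV[1][1]++ -> VV[1]=[0, 4, 2]
Event 6: LOCAL 0: VV[0][0]++ -> VV[0]=[4, 2, 1]
Event 7: LOCAL 2: VV[2][2]++ -> VV[2]=[0, 0, 3]
Event 3 stamp: [0, 2, 0]
Event 5 stamp: [0, 0, 2]
[0, 2, 0] <= [0, 0, 2]? False
[0, 0, 2] <= [0, 2, 0]? False
Relation: concurrent

Answer: concurrent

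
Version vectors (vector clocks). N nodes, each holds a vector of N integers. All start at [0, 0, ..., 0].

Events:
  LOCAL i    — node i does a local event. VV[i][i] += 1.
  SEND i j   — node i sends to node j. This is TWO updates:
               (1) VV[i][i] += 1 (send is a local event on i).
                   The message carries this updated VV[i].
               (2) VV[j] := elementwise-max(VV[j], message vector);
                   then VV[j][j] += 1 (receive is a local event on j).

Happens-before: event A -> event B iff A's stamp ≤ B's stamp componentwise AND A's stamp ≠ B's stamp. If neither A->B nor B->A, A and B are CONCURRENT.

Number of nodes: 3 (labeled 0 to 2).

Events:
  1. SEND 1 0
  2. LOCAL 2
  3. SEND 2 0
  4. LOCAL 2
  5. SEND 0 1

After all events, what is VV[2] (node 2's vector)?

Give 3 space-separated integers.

Initial: VV[0]=[0, 0, 0]
Initial: VV[1]=[0, 0, 0]
Initial: VV[2]=[0, 0, 0]
Event 1: SEND 1->0: VV[1][1]++ -> VV[1]=[0, 1, 0], msg_vec=[0, 1, 0]; VV[0]=max(VV[0],msg_vec) then VV[0][0]++ -> VV[0]=[1, 1, 0]
Event 2: LOCAL 2: VV[2][2]++ -> VV[2]=[0, 0, 1]
Event 3: SEND 2->0: VV[2][2]++ -> VV[2]=[0, 0, 2], msg_vec=[0, 0, 2]; VV[0]=max(VV[0],msg_vec) then VV[0][0]++ -> VV[0]=[2, 1, 2]
Event 4: LOCAL 2: VV[2][2]++ -> VV[2]=[0, 0, 3]
Event 5: SEND 0->1: VV[0][0]++ -> VV[0]=[3, 1, 2], msg_vec=[3, 1, 2]; VV[1]=max(VV[1],msg_vec) then VV[1][1]++ -> VV[1]=[3, 2, 2]
Final vectors: VV[0]=[3, 1, 2]; VV[1]=[3, 2, 2]; VV[2]=[0, 0, 3]

Answer: 0 0 3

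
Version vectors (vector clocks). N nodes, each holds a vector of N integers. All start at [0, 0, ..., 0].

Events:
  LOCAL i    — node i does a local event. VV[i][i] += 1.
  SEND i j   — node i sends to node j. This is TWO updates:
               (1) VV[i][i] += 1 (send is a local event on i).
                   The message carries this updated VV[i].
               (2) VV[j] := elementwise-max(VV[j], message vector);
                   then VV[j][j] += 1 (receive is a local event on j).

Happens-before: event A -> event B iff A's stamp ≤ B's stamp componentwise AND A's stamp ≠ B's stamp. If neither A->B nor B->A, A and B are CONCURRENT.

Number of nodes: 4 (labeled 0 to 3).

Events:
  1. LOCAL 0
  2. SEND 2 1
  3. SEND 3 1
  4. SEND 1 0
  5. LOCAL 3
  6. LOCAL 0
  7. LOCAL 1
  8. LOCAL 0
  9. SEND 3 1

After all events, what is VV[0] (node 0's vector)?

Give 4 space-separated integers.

Answer: 4 3 1 1

Derivation:
Initial: VV[0]=[0, 0, 0, 0]
Initial: VV[1]=[0, 0, 0, 0]
Initial: VV[2]=[0, 0, 0, 0]
Initial: VV[3]=[0, 0, 0, 0]
Event 1: LOCAL 0: VV[0][0]++ -> VV[0]=[1, 0, 0, 0]
Event 2: SEND 2->1: VV[2][2]++ -> VV[2]=[0, 0, 1, 0], msg_vec=[0, 0, 1, 0]; VV[1]=max(VV[1],msg_vec) then VV[1][1]++ -> VV[1]=[0, 1, 1, 0]
Event 3: SEND 3->1: VV[3][3]++ -> VV[3]=[0, 0, 0, 1], msg_vec=[0, 0, 0, 1]; VV[1]=max(VV[1],msg_vec) then VV[1][1]++ -> VV[1]=[0, 2, 1, 1]
Event 4: SEND 1->0: VV[1][1]++ -> VV[1]=[0, 3, 1, 1], msg_vec=[0, 3, 1, 1]; VV[0]=max(VV[0],msg_vec) then VV[0][0]++ -> VV[0]=[2, 3, 1, 1]
Event 5: LOCAL 3: VV[3][3]++ -> VV[3]=[0, 0, 0, 2]
Event 6: LOCAL 0: VV[0][0]++ -> VV[0]=[3, 3, 1, 1]
Event 7: LOCAL 1: VV[1][1]++ -> VV[1]=[0, 4, 1, 1]
Event 8: LOCAL 0: VV[0][0]++ -> VV[0]=[4, 3, 1, 1]
Event 9: SEND 3->1: VV[3][3]++ -> VV[3]=[0, 0, 0, 3], msg_vec=[0, 0, 0, 3]; VV[1]=max(VV[1],msg_vec) then VV[1][1]++ -> VV[1]=[0, 5, 1, 3]
Final vectors: VV[0]=[4, 3, 1, 1]; VV[1]=[0, 5, 1, 3]; VV[2]=[0, 0, 1, 0]; VV[3]=[0, 0, 0, 3]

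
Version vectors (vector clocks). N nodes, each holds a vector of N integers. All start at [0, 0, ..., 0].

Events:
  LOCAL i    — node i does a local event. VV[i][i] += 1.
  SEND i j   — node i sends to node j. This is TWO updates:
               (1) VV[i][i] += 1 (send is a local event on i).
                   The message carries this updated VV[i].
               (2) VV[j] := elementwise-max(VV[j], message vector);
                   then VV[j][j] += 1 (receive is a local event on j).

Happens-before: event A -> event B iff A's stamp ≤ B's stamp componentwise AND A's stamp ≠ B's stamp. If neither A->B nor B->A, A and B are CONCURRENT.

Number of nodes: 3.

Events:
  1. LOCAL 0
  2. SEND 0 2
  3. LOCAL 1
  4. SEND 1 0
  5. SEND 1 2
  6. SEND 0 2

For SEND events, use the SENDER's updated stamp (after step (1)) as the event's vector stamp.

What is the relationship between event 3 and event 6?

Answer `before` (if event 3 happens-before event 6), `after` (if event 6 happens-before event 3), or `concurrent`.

Answer: before

Derivation:
Initial: VV[0]=[0, 0, 0]
Initial: VV[1]=[0, 0, 0]
Initial: VV[2]=[0, 0, 0]
Event 1: LOCAL 0: VV[0][0]++ -> VV[0]=[1, 0, 0]
Event 2: SEND 0->2: VV[0][0]++ -> VV[0]=[2, 0, 0], msg_vec=[2, 0, 0]; VV[2]=max(VV[2],msg_vec) then VV[2][2]++ -> VV[2]=[2, 0, 1]
Event 3: LOCAL 1: VV[1][1]++ -> VV[1]=[0, 1, 0]
Event 4: SEND 1->0: VV[1][1]++ -> VV[1]=[0, 2, 0], msg_vec=[0, 2, 0]; VV[0]=max(VV[0],msg_vec) then VV[0][0]++ -> VV[0]=[3, 2, 0]
Event 5: SEND 1->2: VV[1][1]++ -> VV[1]=[0, 3, 0], msg_vec=[0, 3, 0]; VV[2]=max(VV[2],msg_vec) then VV[2][2]++ -> VV[2]=[2, 3, 2]
Event 6: SEND 0->2: VV[0][0]++ -> VV[0]=[4, 2, 0], msg_vec=[4, 2, 0]; VV[2]=max(VV[2],msg_vec) then VV[2][2]++ -> VV[2]=[4, 3, 3]
Event 3 stamp: [0, 1, 0]
Event 6 stamp: [4, 2, 0]
[0, 1, 0] <= [4, 2, 0]? True
[4, 2, 0] <= [0, 1, 0]? False
Relation: before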